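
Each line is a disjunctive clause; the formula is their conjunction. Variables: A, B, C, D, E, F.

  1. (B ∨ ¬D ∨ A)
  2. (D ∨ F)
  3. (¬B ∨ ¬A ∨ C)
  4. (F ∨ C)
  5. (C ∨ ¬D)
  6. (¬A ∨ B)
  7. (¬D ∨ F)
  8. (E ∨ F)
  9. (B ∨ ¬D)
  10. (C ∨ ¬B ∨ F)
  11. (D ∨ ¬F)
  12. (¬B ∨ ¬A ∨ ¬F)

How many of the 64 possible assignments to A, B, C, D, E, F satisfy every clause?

2

The models are:
  A=F B=T C=T D=T E=F F=T
  A=F B=T C=T D=T E=T F=T
Count: 2.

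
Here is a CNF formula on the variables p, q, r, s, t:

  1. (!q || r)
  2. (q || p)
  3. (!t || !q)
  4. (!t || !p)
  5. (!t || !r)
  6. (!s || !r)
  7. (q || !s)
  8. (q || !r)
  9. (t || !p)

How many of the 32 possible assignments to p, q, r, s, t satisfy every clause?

Satisfying assignments:
  p=0 q=1 r=1 s=0 t=0
That's 1 in total.

1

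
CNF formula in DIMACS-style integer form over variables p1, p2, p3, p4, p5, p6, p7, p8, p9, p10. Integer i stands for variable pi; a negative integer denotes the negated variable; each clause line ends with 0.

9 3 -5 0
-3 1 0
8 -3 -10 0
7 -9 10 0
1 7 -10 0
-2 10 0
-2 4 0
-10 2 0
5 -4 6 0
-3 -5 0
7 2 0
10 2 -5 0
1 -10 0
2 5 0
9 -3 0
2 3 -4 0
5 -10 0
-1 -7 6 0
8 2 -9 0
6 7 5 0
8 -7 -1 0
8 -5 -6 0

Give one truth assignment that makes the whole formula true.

p1 = T  p2 = T  p3 = F  p4 = T  p5 = T  p6 = F  p7 = F  p8 = T  p9 = T  p10 = T

Check each clause:
  1. (~p5 | p3 | p9) — p9 is true.
  2. (p1 | ~p3) — p1 is true.
  3. (~p10 | ~p3 | p8) — p8 is true.
  4. (p7 | ~p9 | p10) — p10 is true.
  5. (p7 | p1 | ~p10) — p1 is true.
  6. (~p2 | p10) — p10 is true.
  7. (~p2 | p4) — p4 is true.
  8. (~p10 | p2) — p2 is true.
  9. (p6 | ~p4 | p5) — p5 is true.
  10. (~p3 | ~p5) — ~p3 is true.
  11. (p2 | p7) — p2 is true.
  12. (p10 | p2 | ~p5) — p10 is true.
  13. (~p10 | p1) — p1 is true.
  14. (p2 | p5) — p2 is true.
  15. (~p3 | p9) — p9 is true.
  16. (p2 | p3 | ~p4) — p2 is true.
  17. (~p10 | p5) — p5 is true.
  18. (~p1 | ~p7 | p6) — ~p7 is true.
  19. (~p9 | p8 | p2) — p8 is true.
  20. (p5 | p7 | p6) — p5 is true.
  21. (~p1 | ~p7 | p8) — p8 is true.
  22. (p8 | ~p5 | ~p6) — p8 is true.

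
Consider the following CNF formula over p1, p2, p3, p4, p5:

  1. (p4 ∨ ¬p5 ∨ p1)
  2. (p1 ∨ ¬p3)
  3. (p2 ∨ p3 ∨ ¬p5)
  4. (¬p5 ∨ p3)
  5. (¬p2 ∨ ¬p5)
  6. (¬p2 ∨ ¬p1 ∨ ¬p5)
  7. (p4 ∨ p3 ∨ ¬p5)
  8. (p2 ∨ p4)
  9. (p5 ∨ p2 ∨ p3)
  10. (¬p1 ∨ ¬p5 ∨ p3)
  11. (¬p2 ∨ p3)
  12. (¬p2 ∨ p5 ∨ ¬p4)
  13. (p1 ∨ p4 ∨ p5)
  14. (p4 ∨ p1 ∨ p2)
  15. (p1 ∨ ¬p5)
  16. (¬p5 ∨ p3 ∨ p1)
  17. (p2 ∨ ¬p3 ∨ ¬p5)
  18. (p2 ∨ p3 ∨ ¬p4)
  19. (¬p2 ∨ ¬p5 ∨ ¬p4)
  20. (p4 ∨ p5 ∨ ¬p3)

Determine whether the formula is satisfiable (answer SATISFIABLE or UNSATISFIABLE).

Set p1 = True and propagate.
For the remaining variables, p2 = False, p3 = True, p4 = True, p5 = False works.
Every clause has at least one true literal under this assignment.
So p1=T, p2=F, p3=T, p4=T, p5=F is a satisfying assignment.

SATISFIABLE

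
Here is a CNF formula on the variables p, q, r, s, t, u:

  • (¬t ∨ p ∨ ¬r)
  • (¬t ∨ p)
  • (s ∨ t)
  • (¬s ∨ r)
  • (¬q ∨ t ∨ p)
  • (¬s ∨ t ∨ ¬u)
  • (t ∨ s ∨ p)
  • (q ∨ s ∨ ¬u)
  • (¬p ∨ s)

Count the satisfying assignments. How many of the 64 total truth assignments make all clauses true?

Split on s, then t.
  s=1, t=1: remaining (p,q,r,u) ∈ {(1,0,1,0); (1,0,1,1); (1,1,1,0); (1,1,1,1)} — 4.
  s=1, t=0: remaining (p,q,r,u) ∈ {(0,0,1,0); (1,0,1,0); (1,1,1,0)} — 3.
  s=0, t=1: a clause becomes empty — 0.
  s=0, t=0: a clause becomes empty — 0.
Total: 4 + 3 + 0 + 0 = 7.

7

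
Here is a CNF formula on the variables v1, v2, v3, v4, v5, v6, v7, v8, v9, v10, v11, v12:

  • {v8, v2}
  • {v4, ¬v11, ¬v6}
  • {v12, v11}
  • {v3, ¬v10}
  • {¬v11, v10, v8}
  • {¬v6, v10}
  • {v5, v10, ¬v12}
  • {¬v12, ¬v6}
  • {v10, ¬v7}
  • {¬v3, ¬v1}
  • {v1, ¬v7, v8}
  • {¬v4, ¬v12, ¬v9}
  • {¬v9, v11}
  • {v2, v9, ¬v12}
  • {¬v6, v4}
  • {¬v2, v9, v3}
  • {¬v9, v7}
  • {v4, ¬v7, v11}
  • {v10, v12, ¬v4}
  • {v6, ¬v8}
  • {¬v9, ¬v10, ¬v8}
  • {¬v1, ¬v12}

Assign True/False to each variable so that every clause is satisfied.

v1=False  v2=True  v3=True  v4=True  v5=False  v6=False  v7=False  v8=False  v9=False  v10=True  v11=False  v12=True

Set v1 = False and propagate.
Branch on v2: take v2 = True.
For the remaining variables, v3 = True, v4 = True, v5 = False, v6 = False, v7 = False, v8 = False, v9 = False, v10 = True, v11 = False, v12 = True works.
Every clause has at least one true literal under this assignment.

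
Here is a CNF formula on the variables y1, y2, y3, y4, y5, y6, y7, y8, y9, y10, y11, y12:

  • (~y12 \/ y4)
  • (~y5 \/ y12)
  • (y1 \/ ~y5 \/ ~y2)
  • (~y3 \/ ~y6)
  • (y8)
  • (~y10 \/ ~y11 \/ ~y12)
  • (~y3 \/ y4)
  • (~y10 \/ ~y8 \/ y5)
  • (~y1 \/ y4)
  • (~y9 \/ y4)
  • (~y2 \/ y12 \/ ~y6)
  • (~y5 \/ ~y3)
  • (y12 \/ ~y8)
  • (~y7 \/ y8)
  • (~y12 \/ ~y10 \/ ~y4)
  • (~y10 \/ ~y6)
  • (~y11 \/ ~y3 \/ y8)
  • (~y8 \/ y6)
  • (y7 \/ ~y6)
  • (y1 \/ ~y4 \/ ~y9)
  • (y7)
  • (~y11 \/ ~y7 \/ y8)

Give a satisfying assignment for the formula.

The clause (y8) is unit: y8 must be True.
The clause (y12) is unit: y12 must be True.
The clause (y4) is unit: y4 must be True.
Unit propagation: (~y10) forces y10 = False.
Unit propagation: (y6) forces y6 = True.
Unit propagation: (~y3) forces y3 = False.
Unit propagation: (y7) forces y7 = True.
y1 occurs only positively in the remaining clauses — set y1 = True.
Pure literal: y2 appears only negated; assign y2 = False.
y5, y9, y11 are now unconstrained; take y5 = True, y9 = True, y11 = False.

y1 = True  y2 = False  y3 = False  y4 = True  y5 = True  y6 = True  y7 = True  y8 = True  y9 = True  y10 = False  y11 = False  y12 = True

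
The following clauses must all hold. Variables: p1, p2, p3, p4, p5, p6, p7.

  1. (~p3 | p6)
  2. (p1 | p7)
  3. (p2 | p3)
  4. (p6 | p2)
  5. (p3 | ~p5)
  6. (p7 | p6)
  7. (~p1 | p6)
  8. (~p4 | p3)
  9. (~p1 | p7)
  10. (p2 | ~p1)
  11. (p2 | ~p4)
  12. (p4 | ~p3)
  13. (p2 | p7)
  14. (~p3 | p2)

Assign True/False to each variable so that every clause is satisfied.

p2 occurs only positively in the remaining clauses — set p2 = True.
Pure literal: p6 appears only positively; assign p6 = True.
Set p1 = True and propagate.
  then p7 is forced to True.
Branch on p3: take p3 = True.
  then p4 is forced to True.
p5 is now unconstrained; take p5 = True.
Check each clause:
  1. (~p3 | p6) — p6 is true.
  2. (p1 | p7) — p1 is true.
  3. (p2 | p3) — p2 is true.
  4. (p2 | p6) — p2 is true.
  5. (~p5 | p3) — p3 is true.
  6. (p6 | p7) — p6 is true.
  7. (p6 | ~p1) — p6 is true.
  8. (~p4 | p3) — p3 is true.
  9. (~p1 | p7) — p7 is true.
  10. (~p1 | p2) — p2 is true.
  11. (p2 | ~p4) — p2 is true.
  12. (p4 | ~p3) — p4 is true.
  13. (p2 | p7) — p2 is true.
  14. (~p3 | p2) — p2 is true.

p1=T, p2=T, p3=T, p4=T, p5=T, p6=T, p7=T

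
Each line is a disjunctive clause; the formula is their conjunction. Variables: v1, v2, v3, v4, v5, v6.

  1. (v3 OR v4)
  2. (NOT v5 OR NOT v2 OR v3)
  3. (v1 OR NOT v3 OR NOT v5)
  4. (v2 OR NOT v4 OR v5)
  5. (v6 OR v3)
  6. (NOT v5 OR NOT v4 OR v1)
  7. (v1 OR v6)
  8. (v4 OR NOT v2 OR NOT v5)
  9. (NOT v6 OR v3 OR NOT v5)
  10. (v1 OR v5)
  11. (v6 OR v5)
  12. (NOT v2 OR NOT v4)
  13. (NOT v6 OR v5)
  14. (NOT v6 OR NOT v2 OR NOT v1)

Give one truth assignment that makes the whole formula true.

v1=True  v2=False  v3=True  v4=False  v5=True  v6=False

Set v1 = True and propagate.
The remaining clauses are satisfied by v2 = False, v3 = True, v4 = False, v5 = True, v6 = False.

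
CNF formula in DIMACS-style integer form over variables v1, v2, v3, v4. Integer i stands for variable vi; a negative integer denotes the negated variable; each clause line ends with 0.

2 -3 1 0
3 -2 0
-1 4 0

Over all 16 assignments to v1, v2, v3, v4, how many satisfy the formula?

7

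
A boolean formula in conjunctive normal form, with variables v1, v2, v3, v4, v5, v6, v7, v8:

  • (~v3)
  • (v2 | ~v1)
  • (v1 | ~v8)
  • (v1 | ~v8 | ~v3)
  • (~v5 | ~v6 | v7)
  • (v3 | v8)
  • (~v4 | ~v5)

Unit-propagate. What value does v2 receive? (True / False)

True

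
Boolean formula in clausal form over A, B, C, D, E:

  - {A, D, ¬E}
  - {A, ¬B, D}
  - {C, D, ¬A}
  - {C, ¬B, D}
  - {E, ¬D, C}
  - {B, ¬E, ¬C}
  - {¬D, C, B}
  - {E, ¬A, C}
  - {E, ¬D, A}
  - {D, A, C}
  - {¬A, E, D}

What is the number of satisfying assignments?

8

Satisfying assignments:
  A=F B=F C=T D=F E=F
  A=F B=T C=F D=T E=T
  A=F B=T C=T D=T E=T
  A=T B=F C=T D=T E=F
  A=T B=T C=F D=T E=T
  A=T B=T C=T D=F E=T
  A=T B=T C=T D=T E=F
  A=T B=T C=T D=T E=T
That's 8 in total.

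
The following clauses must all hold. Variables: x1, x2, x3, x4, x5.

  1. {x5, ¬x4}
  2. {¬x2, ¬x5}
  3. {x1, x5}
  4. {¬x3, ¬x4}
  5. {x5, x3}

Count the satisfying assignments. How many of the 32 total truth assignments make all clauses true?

Split on x5, then x3.
  x5=T, x3=T: remaining (x1,x2,x4) ∈ {(F,F,F); (T,F,F)} — 2.
  x5=T, x3=F: remaining (x1,x2,x4) ∈ {(F,F,F); (F,F,T); (T,F,F); (T,F,T)} — 4.
  x5=F, x3=T: remaining (x1,x2,x4) ∈ {(T,F,F); (T,T,F)} — 2.
  x5=F, x3=F: a clause becomes empty — 0.
Total: 2 + 4 + 2 + 0 = 8.

8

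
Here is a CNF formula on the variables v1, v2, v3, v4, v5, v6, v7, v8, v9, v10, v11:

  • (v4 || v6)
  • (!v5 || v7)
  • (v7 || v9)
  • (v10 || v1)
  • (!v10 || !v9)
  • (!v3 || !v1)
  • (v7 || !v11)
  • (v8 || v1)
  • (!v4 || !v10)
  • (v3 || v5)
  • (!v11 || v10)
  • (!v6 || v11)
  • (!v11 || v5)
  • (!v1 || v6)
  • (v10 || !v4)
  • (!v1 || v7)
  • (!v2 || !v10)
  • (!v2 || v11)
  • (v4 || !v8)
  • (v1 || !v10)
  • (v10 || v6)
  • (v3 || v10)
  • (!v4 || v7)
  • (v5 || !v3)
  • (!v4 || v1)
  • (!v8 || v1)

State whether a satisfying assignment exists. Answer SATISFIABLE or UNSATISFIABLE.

v2 occurs only negated in the remaining clauses — set v2 = False.
Pure literal: v7 appears only positively; assign v7 = True.
Try v1 = True.
  then v3 is forced to False.
  then v5 is forced to True.
  then v6 is forced to True.
  then v11 is forced to True.
  then v10 is forced to True.
  then v9 is forced to False.
  then v4 is forced to False.
  then v8 is forced to False.
Every clause has at least one true literal under this assignment.
So v1=T, v2=F, v3=F, v4=F, v5=T, v6=T, v7=T, v8=F, v9=F, v10=T, v11=T is a satisfying assignment.

SATISFIABLE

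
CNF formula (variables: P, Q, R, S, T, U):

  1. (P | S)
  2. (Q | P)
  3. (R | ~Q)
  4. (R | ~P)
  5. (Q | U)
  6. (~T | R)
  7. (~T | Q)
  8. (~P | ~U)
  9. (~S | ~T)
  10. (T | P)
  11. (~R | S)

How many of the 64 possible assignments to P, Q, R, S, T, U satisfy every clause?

1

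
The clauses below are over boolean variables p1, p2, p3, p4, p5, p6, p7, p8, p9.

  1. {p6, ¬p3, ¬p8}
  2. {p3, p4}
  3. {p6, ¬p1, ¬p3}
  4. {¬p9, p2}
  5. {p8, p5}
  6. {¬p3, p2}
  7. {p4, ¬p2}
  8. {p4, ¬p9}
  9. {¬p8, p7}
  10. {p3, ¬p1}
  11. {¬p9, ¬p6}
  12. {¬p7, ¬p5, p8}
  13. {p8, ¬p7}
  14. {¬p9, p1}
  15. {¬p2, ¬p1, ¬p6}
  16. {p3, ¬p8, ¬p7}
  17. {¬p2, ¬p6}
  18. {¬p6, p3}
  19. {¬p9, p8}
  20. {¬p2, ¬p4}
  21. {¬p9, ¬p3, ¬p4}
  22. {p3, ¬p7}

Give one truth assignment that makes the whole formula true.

p1=0  p2=0  p3=0  p4=1  p5=1  p6=0  p7=0  p8=0  p9=0

Check each clause:
  1. {¬p8, p6, ¬p3} — ¬p8 is true.
  2. {p4, p3} — p4 is true.
  3. {¬p1, p6, ¬p3} — ¬p3 is true.
  4. {p2, ¬p9} — ¬p9 is true.
  5. {p5, p8} — p5 is true.
  6. {p2, ¬p3} — ¬p3 is true.
  7. {p4, ¬p2} — p4 is true.
  8. {¬p9, p4} — p4 is true.
  9. {¬p8, p7} — ¬p8 is true.
  10. {p3, ¬p1} — ¬p1 is true.
  11. {¬p9, ¬p6} — ¬p6 is true.
  12. {¬p5, p8, ¬p7} — ¬p7 is true.
  13. {p8, ¬p7} — ¬p7 is true.
  14. {p1, ¬p9} — ¬p9 is true.
  15. {¬p2, ¬p6, ¬p1} — ¬p6 is true.
  16. {p3, ¬p8, ¬p7} — ¬p8 is true.
  17. {¬p6, ¬p2} — ¬p6 is true.
  18. {p3, ¬p6} — ¬p6 is true.
  19. {p8, ¬p9} — ¬p9 is true.
  20. {¬p2, ¬p4} — ¬p2 is true.
  21. {¬p9, ¬p3, ¬p4} — ¬p3 is true.
  22. {¬p7, p3} — ¬p7 is true.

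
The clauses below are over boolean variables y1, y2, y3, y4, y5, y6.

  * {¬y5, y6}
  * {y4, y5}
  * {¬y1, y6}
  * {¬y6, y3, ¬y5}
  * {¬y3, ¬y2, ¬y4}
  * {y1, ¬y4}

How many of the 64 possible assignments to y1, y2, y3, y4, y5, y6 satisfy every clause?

Split on y4, then y5.
  y4=T, y5=T: remaining (y1,y2,y3,y6) ∈ {(T,F,T,T)} — 1.
  y4=T, y5=F: remaining (y1,y2,y3,y6) ∈ {(T,F,F,T); (T,F,T,T); (T,T,F,T)} — 3.
  y4=F, y5=T: remaining (y1,y2,y3,y6) ∈ {(F,F,T,T); (F,T,T,T); (T,F,T,T); (T,T,T,T)} — 4.
  y4=F, y5=F: a clause becomes empty — 0.
Total: 1 + 3 + 4 + 0 = 8.

8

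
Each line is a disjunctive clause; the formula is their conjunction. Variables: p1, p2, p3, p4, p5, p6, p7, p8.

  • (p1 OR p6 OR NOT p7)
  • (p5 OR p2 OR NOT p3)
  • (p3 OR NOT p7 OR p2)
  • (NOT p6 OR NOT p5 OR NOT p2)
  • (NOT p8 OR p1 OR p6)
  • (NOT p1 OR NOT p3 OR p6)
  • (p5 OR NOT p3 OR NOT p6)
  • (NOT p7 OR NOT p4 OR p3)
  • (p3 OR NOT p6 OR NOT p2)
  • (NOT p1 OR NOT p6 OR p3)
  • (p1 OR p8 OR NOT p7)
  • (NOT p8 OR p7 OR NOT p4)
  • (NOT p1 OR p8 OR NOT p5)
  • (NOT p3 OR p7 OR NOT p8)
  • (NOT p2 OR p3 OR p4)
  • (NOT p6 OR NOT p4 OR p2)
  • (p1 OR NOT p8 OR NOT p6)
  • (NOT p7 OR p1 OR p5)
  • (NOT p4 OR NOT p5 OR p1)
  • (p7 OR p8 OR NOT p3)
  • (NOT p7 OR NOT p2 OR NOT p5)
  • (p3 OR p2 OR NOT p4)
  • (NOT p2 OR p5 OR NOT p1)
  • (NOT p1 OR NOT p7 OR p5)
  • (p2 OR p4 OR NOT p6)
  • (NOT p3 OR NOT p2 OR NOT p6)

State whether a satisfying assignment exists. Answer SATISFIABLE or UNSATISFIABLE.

SATISFIABLE

Try p1 = True.
Set p2 = False and propagate.
Try p3 = False.
  then p7 is forced to False.
  then p6 is forced to False.
  then p4 is forced to False.
For the remaining variables, p5 = True, p8 = True works.
So p1=True  p2=False  p3=False  p4=False  p5=True  p6=False  p7=False  p8=True is a satisfying assignment.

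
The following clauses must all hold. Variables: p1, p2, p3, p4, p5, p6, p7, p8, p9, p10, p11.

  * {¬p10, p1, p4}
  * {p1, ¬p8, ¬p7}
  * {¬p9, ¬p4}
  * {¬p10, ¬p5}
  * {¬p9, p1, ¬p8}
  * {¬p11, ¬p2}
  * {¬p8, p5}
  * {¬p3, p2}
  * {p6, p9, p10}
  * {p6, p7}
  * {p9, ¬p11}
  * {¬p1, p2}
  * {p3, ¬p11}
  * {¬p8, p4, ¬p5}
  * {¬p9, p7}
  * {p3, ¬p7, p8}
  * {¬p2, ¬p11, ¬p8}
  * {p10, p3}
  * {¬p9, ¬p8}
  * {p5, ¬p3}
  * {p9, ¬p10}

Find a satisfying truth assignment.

p1=T, p2=T, p3=T, p4=T, p5=T, p6=T, p7=T, p8=T, p9=F, p10=F, p11=F

Pure literal: p6 appears only positively; assign p6 = True.
Pure literal: p11 appears only negated; assign p11 = False.
Branch on p1: take p1 = True.
  then p2 is forced to True.
Set p3 = True and propagate.
  then p5 is forced to True.
  then p10 is forced to False.
Try p4 = True.
  then p9 is forced to False.
p7, p8 are now unconstrained; take p7 = True, p8 = True.
Every clause has at least one true literal under this assignment.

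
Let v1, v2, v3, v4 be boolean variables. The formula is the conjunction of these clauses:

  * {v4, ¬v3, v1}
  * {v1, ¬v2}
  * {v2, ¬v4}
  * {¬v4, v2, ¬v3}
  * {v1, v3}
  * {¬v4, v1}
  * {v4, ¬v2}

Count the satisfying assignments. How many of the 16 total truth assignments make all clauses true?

The models are:
  v1=1 v2=0 v3=0 v4=0
  v1=1 v2=0 v3=1 v4=0
  v1=1 v2=1 v3=0 v4=1
  v1=1 v2=1 v3=1 v4=1
Count: 4.

4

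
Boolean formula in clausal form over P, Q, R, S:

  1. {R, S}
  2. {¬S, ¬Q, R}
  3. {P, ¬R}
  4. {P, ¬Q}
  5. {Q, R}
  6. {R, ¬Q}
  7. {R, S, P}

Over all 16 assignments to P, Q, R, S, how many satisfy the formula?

4

The models are:
  P=1 Q=0 R=1 S=0
  P=1 Q=0 R=1 S=1
  P=1 Q=1 R=1 S=0
  P=1 Q=1 R=1 S=1
That's 4 in total.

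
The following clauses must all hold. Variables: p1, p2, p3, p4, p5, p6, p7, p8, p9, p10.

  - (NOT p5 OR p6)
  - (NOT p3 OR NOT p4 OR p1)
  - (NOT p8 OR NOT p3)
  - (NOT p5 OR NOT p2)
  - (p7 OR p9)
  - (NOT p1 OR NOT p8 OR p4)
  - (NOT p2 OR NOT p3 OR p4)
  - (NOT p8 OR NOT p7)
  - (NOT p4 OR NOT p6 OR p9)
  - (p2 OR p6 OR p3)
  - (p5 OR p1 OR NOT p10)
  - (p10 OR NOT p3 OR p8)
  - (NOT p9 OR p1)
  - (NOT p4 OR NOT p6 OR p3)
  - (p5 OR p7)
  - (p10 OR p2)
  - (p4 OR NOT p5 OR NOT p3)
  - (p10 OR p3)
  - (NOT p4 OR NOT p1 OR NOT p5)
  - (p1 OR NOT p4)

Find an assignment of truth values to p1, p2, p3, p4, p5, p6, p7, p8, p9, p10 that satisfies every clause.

Set p1 = True and propagate.
The remaining clauses are satisfied by p2 = False, p3 = False, p4 = False, p5 = False, p6 = True, p7 = True, p8 = False, p9 = True, p10 = True.

p1=T, p2=F, p3=F, p4=F, p5=F, p6=T, p7=T, p8=F, p9=T, p10=T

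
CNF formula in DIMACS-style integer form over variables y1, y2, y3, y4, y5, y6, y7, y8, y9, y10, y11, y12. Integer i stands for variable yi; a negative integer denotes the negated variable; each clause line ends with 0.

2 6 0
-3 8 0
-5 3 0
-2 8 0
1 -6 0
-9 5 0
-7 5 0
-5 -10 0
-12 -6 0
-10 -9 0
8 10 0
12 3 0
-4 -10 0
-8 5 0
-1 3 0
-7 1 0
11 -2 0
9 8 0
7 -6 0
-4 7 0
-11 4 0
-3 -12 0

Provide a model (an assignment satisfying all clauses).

y1 = True, y2 = False, y3 = True, y4 = True, y5 = True, y6 = True, y7 = True, y8 = True, y9 = False, y10 = False, y11 = False, y12 = False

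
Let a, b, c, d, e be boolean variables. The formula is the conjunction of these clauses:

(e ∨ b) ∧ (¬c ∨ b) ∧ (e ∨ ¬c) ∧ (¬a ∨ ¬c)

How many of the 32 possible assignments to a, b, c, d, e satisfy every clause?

14

Case analysis on c and b:
  c=1, b=1: remaining (a,d,e) ∈ {(0,0,1); (0,1,1)} — 2.
  c=1, b=0: a clause becomes empty — 0.
  c=0, b=1: a, d, e free → 2^3 = 8.
  c=0, b=0: remaining (a,d,e) ∈ {(0,0,1); (0,1,1); (1,0,1); (1,1,1)} — 4.
Total: 2 + 0 + 8 + 4 = 14.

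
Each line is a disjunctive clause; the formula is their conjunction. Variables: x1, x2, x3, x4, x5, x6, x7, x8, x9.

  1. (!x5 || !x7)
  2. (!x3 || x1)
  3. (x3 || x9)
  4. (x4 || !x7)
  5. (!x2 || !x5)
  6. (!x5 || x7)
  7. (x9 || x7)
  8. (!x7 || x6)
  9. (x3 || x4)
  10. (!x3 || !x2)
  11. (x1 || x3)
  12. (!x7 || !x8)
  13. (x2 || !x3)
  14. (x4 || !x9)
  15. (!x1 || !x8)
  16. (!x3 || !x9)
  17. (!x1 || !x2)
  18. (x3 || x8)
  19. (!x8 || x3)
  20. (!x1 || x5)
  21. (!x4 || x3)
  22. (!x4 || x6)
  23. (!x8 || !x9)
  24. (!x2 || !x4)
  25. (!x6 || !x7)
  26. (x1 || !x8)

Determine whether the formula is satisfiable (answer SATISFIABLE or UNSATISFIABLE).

UNSATISFIABLE

x3 = True:
  propagation gives x1=True, x2=False; an empty clause results — contradiction.
x3 = False:
  propagation gives x9=True, x4=True; an empty clause results — contradiction.
Every branch closes, so no satisfying assignment exists.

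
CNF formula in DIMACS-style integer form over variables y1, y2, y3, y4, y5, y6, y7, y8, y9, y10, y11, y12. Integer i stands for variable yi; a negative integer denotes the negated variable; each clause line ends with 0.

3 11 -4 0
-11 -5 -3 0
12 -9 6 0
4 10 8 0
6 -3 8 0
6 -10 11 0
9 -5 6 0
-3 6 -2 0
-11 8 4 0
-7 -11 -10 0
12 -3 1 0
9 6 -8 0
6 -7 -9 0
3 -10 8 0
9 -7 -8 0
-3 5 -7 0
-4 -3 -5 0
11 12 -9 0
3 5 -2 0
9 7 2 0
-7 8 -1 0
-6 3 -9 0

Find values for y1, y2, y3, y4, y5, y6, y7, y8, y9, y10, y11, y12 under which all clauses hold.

y1 = False, y2 = False, y3 = False, y4 = True, y5 = False, y6 = True, y7 = True, y8 = False, y9 = False, y10 = False, y11 = True, y12 = True

Check each clause:
  1. (y3 || y11 || !y4) — y11 is true.
  2. (!y11 || !y3 || !y5) — !y5 is true.
  3. (y6 || !y9 || y12) — y12 is true.
  4. (y4 || y10 || y8) — y4 is true.
  5. (y8 || y6 || !y3) — !y3 is true.
  6. (!y10 || y6 || y11) — y11 is true.
  7. (!y5 || y9 || y6) — !y5 is true.
  8. (!y2 || !y3 || y6) — !y3 is true.
  9. (y4 || !y11 || y8) — y4 is true.
  10. (!y7 || !y11 || !y10) — !y10 is true.
  11. (y12 || !y3 || y1) — y12 is true.
  12. (y6 || y9 || !y8) — !y8 is true.
  13. (y6 || !y7 || !y9) — y6 is true.
  14. (y3 || !y10 || y8) — !y10 is true.
  15. (!y8 || y9 || !y7) — !y8 is true.
  16. (y5 || !y7 || !y3) — !y3 is true.
  17. (!y3 || !y5 || !y4) — !y5 is true.
  18. (y12 || !y9 || y11) — y11 is true.
  19. (y3 || !y2 || y5) — !y2 is true.
  20. (y2 || y7 || y9) — y7 is true.
  21. (!y1 || y8 || !y7) — !y1 is true.
  22. (!y9 || !y6 || y3) — !y9 is true.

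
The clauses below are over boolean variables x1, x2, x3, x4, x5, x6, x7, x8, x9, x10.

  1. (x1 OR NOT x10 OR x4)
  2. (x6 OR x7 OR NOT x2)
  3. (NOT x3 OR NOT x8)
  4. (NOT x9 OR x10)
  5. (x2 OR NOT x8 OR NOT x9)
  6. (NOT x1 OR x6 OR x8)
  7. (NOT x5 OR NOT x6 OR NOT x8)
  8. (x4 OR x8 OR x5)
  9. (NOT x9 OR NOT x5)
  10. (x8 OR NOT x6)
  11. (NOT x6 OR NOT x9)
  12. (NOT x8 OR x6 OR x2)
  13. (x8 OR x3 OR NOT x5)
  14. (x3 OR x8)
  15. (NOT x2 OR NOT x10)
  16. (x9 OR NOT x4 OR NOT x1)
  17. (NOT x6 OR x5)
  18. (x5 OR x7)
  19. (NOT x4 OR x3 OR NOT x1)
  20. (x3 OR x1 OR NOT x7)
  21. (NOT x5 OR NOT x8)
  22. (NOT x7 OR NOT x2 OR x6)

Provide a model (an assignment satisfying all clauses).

x1=F, x2=F, x3=T, x4=T, x5=T, x6=F, x7=T, x8=F, x9=F, x10=T

Branch on x1: take x1 = False.
The remaining clauses are satisfied by x2 = False, x3 = True, x4 = True, x5 = True, x6 = False, x7 = True, x8 = False, x9 = False, x10 = True.
Every clause has at least one true literal under this assignment.
Check each clause:
  1. (x4 OR x1 OR NOT x10) — x4 is true.
  2. (x6 OR x7 OR NOT x2) — NOT x2 is true.
  3. (NOT x3 OR NOT x8) — NOT x8 is true.
  4. (x10 OR NOT x9) — x10 is true.
  5. (NOT x8 OR NOT x9 OR x2) — NOT x8 is true.
  6. (NOT x1 OR x8 OR x6) — NOT x1 is true.
  7. (NOT x5 OR NOT x8 OR NOT x6) — NOT x8 is true.
  8. (x4 OR x5 OR x8) — x4 is true.
  9. (NOT x9 OR NOT x5) — NOT x9 is true.
  10. (NOT x6 OR x8) — NOT x6 is true.
  11. (NOT x6 OR NOT x9) — NOT x6 is true.
  12. (NOT x8 OR x6 OR x2) — NOT x8 is true.
  13. (x8 OR NOT x5 OR x3) — x3 is true.
  14. (x8 OR x3) — x3 is true.
  15. (NOT x10 OR NOT x2) — NOT x2 is true.
  16. (NOT x4 OR x9 OR NOT x1) — NOT x1 is true.
  17. (NOT x6 OR x5) — NOT x6 is true.
  18. (x7 OR x5) — x5 is true.
  19. (NOT x1 OR NOT x4 OR x3) — x3 is true.
  20. (x3 OR NOT x7 OR x1) — x3 is true.
  21. (NOT x5 OR NOT x8) — NOT x8 is true.
  22. (x6 OR NOT x2 OR NOT x7) — NOT x2 is true.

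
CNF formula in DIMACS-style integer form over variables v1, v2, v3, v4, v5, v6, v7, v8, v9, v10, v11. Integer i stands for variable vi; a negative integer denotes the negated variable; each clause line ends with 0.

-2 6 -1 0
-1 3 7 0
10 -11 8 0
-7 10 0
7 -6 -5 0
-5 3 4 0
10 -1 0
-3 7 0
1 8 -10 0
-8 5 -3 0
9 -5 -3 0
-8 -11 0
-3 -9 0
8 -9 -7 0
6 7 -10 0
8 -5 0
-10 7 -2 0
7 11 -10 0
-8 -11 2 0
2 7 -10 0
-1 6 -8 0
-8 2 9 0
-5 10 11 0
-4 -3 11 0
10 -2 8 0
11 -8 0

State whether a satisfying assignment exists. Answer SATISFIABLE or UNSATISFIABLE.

Try v1 = True.
  then v10 is forced to True.
Set v2 = True and propagate.
  then v6 is forced to True.
  then v7 is forced to True.
For the remaining variables, v3 = False, v4 = True, v5 = False, v8 = False, v9 = False, v11 = False works.
So v1 = T, v2 = T, v3 = F, v4 = T, v5 = F, v6 = T, v7 = T, v8 = F, v9 = F, v10 = T, v11 = F is a satisfying assignment.

SATISFIABLE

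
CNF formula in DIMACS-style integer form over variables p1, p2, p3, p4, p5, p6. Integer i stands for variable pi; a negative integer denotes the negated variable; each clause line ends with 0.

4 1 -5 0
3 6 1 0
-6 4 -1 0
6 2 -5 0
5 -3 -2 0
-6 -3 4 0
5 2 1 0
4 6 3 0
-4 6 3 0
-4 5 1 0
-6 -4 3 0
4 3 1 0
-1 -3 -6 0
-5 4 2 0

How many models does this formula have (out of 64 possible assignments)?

7

The models are:
  p1=0 p2=0 p3=1 p4=1 p5=1 p6=1
  p1=0 p2=1 p3=1 p4=1 p5=1 p6=0
  p1=0 p2=1 p3=1 p4=1 p5=1 p6=1
  p1=1 p2=0 p3=1 p4=0 p5=0 p6=0
  p1=1 p2=0 p3=1 p4=1 p5=0 p6=0
  p1=1 p2=1 p3=1 p4=0 p5=1 p6=0
  p1=1 p2=1 p3=1 p4=1 p5=1 p6=0
Count: 7.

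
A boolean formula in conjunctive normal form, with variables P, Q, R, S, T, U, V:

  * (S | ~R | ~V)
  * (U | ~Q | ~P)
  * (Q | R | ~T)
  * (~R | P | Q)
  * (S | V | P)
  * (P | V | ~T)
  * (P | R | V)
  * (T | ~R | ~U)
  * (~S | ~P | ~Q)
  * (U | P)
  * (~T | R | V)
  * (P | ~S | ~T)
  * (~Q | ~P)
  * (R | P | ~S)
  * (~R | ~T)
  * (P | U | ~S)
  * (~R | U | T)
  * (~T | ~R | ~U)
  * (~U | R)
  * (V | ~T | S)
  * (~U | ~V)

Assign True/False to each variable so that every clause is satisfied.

P = T, Q = F, R = F, S = T, T = F, U = F, V = F

Try P = True.
  then Q is forced to False.
For the remaining variables, R = False, S = True, T = False, U = False, V = False works.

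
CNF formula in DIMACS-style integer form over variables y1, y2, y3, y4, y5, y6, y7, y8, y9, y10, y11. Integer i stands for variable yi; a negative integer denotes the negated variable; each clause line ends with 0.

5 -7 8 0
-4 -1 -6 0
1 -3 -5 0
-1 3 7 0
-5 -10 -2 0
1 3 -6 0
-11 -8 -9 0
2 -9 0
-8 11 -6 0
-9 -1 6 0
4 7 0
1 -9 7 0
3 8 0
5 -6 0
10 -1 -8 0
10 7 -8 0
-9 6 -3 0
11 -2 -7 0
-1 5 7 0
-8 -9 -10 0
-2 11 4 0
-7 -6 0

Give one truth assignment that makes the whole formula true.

Pure literal: y9 appears only negated; assign y9 = False.
Try y1 = False.
The remaining clauses are satisfied by y2 = False, y3 = False, y4 = False, y5 = False, y6 = False, y7 = True, y8 = True, y10 = False, y11 = False.
Check each clause:
  1. {y8, y5, ¬y7} — y8 is true.
  2. {¬y1, ¬y6, ¬y4} — ¬y6 is true.
  3. {y1, ¬y3, ¬y5} — ¬y5 is true.
  4. {y3, ¬y1, y7} — ¬y1 is true.
  5. {¬y5, ¬y2, ¬y10} — ¬y5 is true.
  6. {y1, y3, ¬y6} — ¬y6 is true.
  7. {¬y8, ¬y11, ¬y9} — ¬y11 is true.
  8. {y2, ¬y9} — ¬y9 is true.
  9. {y11, ¬y6, ¬y8} — ¬y6 is true.
  10. {¬y1, ¬y9, y6} — ¬y9 is true.
  11. {y7, y4} — y7 is true.
  12. {¬y9, y7, y1} — y7 is true.
  13. {y8, y3} — y8 is true.
  14. {y5, ¬y6} — ¬y6 is true.
  15. {¬y8, y10, ¬y1} — ¬y1 is true.
  16. {y10, ¬y8, y7} — y7 is true.
  17. {y6, ¬y3, ¬y9} — ¬y3 is true.
  18. {¬y2, y11, ¬y7} — ¬y2 is true.
  19. {y5, y7, ¬y1} — ¬y1 is true.
  20. {¬y10, ¬y9, ¬y8} — ¬y10 is true.
  21. {y11, y4, ¬y2} — ¬y2 is true.
  22. {¬y7, ¬y6} — ¬y6 is true.

y1=F, y2=F, y3=F, y4=F, y5=F, y6=F, y7=T, y8=T, y9=F, y10=F, y11=F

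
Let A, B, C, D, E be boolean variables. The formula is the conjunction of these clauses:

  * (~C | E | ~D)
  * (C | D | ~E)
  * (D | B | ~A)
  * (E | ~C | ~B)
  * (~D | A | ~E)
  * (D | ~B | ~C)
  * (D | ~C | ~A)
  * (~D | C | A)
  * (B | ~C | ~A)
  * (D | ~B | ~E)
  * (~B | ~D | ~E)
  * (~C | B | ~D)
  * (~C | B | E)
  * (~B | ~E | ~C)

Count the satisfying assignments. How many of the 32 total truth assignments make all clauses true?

Split on C, then D.
  C=1, D=1: a clause becomes empty — 0.
  C=1, D=0: remaining (A,B,E) ∈ {(0,0,1)} — 1.
  C=0, D=1: remaining (A,B,E) ∈ {(1,0,0); (1,0,1); (1,1,0)} — 3.
  C=0, D=0: remaining (A,B,E) ∈ {(0,0,0); (0,1,0); (1,1,0)} — 3.
Total: 0 + 1 + 3 + 3 = 7.

7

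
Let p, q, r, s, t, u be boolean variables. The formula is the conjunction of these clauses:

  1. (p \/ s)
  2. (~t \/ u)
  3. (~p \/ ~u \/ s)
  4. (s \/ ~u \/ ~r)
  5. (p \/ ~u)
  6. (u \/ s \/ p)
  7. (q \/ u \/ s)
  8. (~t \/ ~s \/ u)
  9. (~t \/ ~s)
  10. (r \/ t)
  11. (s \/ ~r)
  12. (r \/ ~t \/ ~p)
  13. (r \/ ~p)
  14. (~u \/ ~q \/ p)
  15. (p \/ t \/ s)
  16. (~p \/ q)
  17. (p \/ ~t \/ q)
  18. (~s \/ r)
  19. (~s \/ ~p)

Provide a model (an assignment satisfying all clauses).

p=0, q=1, r=1, s=1, t=0, u=0

Set p = False and propagate.
  then s is forced to True.
  then u is forced to False.
  then t is forced to False.
  then r is forced to True.
q is now unconstrained; take q = True.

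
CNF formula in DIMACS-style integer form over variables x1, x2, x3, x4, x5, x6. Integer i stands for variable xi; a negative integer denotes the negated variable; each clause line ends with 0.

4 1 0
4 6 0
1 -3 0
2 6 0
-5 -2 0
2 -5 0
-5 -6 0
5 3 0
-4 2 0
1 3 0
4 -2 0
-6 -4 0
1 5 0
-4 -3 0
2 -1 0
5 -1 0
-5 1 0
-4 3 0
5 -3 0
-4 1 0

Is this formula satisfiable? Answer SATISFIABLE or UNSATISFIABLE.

UNSATISFIABLE

x1 = True:
  propagation gives x2=True, x5=False; an empty clause results — contradiction.
x1 = False:
  propagation gives x4=True; an empty clause results — contradiction.
Every branch closes, so no satisfying assignment exists.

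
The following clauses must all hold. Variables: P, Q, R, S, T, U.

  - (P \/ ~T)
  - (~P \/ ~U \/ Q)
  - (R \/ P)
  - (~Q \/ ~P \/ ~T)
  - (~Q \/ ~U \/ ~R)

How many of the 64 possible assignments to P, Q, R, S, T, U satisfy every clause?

Split on P, then Q.
  P=T, Q=T: S free; 3 ways for (R,T,U) × 2^1 = 6.
  P=T, Q=F: forces U=F; R, S, T free → 2^3 = 8.
  P=F, Q=T: remaining (R,S,T,U) ∈ {(T,F,F,F); (T,T,F,F)} — 2.
  P=F, Q=F: remaining (R,S,T,U) ∈ {(T,F,F,F); (T,F,F,T); (T,T,F,F); (T,T,F,T)} — 4.
Total: 6 + 8 + 2 + 4 = 20.

20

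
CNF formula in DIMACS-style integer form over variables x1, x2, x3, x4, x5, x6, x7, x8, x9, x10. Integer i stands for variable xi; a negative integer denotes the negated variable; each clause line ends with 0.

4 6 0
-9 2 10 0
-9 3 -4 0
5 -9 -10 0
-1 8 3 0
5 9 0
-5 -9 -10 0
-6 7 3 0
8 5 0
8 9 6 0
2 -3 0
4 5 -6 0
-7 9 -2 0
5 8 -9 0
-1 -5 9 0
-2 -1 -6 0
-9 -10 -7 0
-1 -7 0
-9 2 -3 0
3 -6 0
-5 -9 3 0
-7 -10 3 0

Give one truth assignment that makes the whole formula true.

x1=False  x2=True  x3=True  x4=True  x5=False  x6=False  x7=False  x8=True  x9=True  x10=False

Check each clause:
  1. (x6 OR x4) — x4 is true.
  2. (NOT x9 OR x2 OR x10) — x2 is true.
  3. (NOT x9 OR x3 OR NOT x4) — x3 is true.
  4. (x5 OR NOT x10 OR NOT x9) — NOT x10 is true.
  5. (x3 OR x8 OR NOT x1) — x8 is true.
  6. (x5 OR x9) — x9 is true.
  7. (NOT x5 OR NOT x10 OR NOT x9) — NOT x5 is true.
  8. (x3 OR x7 OR NOT x6) — NOT x6 is true.
  9. (x8 OR x5) — x8 is true.
  10. (x6 OR x8 OR x9) — x8 is true.
  11. (x2 OR NOT x3) — x2 is true.
  12. (NOT x6 OR x4 OR x5) — NOT x6 is true.
  13. (x9 OR NOT x2 OR NOT x7) — x9 is true.
  14. (x8 OR NOT x9 OR x5) — x8 is true.
  15. (NOT x1 OR NOT x5 OR x9) — x9 is true.
  16. (NOT x1 OR NOT x2 OR NOT x6) — NOT x6 is true.
  17. (NOT x7 OR NOT x9 OR NOT x10) — NOT x7 is true.
  18. (NOT x1 OR NOT x7) — NOT x7 is true.
  19. (NOT x3 OR x2 OR NOT x9) — x2 is true.
  20. (x3 OR NOT x6) — NOT x6 is true.
  21. (NOT x9 OR NOT x5 OR x3) — x3 is true.
  22. (x3 OR NOT x10 OR NOT x7) — NOT x7 is true.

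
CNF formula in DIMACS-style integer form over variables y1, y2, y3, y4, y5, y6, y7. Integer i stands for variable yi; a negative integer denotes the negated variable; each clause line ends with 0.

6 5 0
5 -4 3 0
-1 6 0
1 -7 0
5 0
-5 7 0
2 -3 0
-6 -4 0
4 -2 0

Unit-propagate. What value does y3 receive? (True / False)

False

(y5) stands alone — y5 = True.
From (y7 ∨ ¬y5) and y5 = True: y7 = True.
In (¬y7 ∨ y1), ¬y7 is now false; y1 must hold, so y1 = True.
In (y6 ∨ ¬y1), ¬y1 is now false; y6 must hold, so y6 = True.
(¬y4 ∨ ¬y6): since y6 = True, the clause reduces to (¬y4). y4 = False.
In (y4 ∨ ¬y2), y4 is now false; ¬y2 must hold, so y2 = False.
(y2 ∨ ¬y3) with y2 = False leaves only ¬y3, so y3 = False.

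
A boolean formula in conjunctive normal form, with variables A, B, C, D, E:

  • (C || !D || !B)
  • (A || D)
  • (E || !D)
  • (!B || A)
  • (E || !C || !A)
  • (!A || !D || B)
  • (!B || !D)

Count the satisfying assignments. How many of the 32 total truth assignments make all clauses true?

Satisfying assignments:
  A=F B=F C=F D=T E=T
  A=F B=F C=T D=T E=T
  A=T B=F C=F D=F E=F
  A=T B=F C=F D=F E=T
  A=T B=F C=T D=F E=T
  A=T B=T C=F D=F E=F
  A=T B=T C=F D=F E=T
  A=T B=T C=T D=F E=T
That's 8 in total.

8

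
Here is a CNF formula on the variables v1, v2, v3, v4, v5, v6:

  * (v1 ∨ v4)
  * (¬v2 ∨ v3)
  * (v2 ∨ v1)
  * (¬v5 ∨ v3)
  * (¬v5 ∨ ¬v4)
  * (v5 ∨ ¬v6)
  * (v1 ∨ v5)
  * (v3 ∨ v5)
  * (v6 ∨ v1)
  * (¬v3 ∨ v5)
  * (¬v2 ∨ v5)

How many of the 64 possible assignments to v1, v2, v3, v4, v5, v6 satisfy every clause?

4

Satisfying assignments:
  v1=1 v2=0 v3=1 v4=0 v5=1 v6=0
  v1=1 v2=0 v3=1 v4=0 v5=1 v6=1
  v1=1 v2=1 v3=1 v4=0 v5=1 v6=0
  v1=1 v2=1 v3=1 v4=0 v5=1 v6=1
That's 4 in total.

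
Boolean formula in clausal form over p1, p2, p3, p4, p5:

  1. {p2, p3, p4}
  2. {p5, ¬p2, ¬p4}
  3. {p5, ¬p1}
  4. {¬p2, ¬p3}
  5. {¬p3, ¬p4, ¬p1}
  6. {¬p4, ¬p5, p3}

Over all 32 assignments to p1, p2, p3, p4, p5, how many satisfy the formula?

9

Split on p3, then p4.
  p3=1, p4=1: remaining (p1,p2,p5) ∈ {(0,0,0); (0,0,1)} — 2.
  p3=1, p4=0: remaining (p1,p2,p5) ∈ {(0,0,0); (0,0,1); (1,0,1)} — 3.
  p3=0, p4=1: remaining (p1,p2,p5) ∈ {(0,0,0)} — 1.
  p3=0, p4=0: remaining (p1,p2,p5) ∈ {(0,1,0); (0,1,1); (1,1,1)} — 3.
Total: 2 + 3 + 1 + 3 = 9.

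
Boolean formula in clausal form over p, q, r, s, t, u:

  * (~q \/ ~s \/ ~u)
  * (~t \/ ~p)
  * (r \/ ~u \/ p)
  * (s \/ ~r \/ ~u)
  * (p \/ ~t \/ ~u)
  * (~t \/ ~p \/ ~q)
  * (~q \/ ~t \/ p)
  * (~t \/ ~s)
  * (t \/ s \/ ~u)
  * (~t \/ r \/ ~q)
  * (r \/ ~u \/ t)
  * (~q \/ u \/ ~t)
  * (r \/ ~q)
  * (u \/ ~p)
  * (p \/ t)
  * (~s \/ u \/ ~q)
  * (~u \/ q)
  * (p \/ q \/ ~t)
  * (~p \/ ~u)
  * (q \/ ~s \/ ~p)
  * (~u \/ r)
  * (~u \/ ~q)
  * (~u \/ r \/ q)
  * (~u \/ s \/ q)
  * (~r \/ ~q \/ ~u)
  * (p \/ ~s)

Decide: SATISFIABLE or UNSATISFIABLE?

u = True:
  propagation gives q=True; an empty clause results — contradiction.
u = False:
  propagation gives p=False, t=True, q=False; an empty clause results — contradiction.
Every branch closes, so no satisfying assignment exists.

UNSATISFIABLE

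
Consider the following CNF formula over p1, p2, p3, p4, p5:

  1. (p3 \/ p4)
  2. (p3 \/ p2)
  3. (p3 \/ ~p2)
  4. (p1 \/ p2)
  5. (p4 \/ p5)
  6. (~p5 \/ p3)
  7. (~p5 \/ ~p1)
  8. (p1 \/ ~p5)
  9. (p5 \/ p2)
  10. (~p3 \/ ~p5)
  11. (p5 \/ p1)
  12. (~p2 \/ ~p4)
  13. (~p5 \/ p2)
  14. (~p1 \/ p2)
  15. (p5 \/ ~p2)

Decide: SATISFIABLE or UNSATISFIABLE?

UNSATISFIABLE

p5 = True:
  propagation gives p3=True; an empty clause results — contradiction.
p5 = False:
  propagation gives p4=True, p2=True; an empty clause results — contradiction.
Every branch closes, so no satisfying assignment exists.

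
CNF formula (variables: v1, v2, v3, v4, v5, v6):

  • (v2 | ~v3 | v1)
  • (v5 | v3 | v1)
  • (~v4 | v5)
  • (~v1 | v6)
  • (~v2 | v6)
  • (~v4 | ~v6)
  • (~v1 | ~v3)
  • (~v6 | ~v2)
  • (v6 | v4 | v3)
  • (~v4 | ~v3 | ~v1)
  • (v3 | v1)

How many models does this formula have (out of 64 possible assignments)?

2

The models are:
  v1=T v2=F v3=F v4=F v5=F v6=T
  v1=T v2=F v3=F v4=F v5=T v6=T
Count: 2.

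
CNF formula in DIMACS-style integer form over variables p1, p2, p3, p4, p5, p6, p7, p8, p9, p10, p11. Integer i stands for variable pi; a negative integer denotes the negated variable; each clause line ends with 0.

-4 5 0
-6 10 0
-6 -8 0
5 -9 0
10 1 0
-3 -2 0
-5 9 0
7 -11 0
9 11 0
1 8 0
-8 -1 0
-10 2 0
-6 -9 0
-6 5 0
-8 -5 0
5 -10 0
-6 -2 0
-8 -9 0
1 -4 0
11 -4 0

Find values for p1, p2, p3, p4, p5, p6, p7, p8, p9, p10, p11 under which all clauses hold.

p1=True, p2=False, p3=False, p4=False, p5=False, p6=False, p7=True, p8=False, p9=False, p10=False, p11=True

Check each clause:
  1. {p5, ¬p4} — ¬p4 is true.
  2. {p10, ¬p6} — ¬p6 is true.
  3. {¬p6, ¬p8} — ¬p8 is true.
  4. {p5, ¬p9} — ¬p9 is true.
  5. {p1, p10} — p1 is true.
  6. {¬p3, ¬p2} — ¬p3 is true.
  7. {p9, ¬p5} — ¬p5 is true.
  8. {p7, ¬p11} — p7 is true.
  9. {p9, p11} — p11 is true.
  10. {p8, p1} — p1 is true.
  11. {¬p8, ¬p1} — ¬p8 is true.
  12. {¬p10, p2} — ¬p10 is true.
  13. {¬p6, ¬p9} — ¬p6 is true.
  14. {p5, ¬p6} — ¬p6 is true.
  15. {¬p5, ¬p8} — ¬p8 is true.
  16. {¬p10, p5} — ¬p10 is true.
  17. {¬p6, ¬p2} — ¬p6 is true.
  18. {¬p9, ¬p8} — ¬p8 is true.
  19. {p1, ¬p4} — p1 is true.
  20. {¬p4, p11} — p11 is true.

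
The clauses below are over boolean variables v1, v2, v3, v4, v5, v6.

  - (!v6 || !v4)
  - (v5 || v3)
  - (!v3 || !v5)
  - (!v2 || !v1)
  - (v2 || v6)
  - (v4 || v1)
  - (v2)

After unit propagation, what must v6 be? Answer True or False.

(v2) stands alone — v2 = True.
(!v1 || !v2): since v2 = True, the clause reduces to (!v1). v1 = False.
(v4 || v1): since v1 = False, the clause reduces to (v4). v4 = True.
(!v6 || !v4) with v4 = True leaves only !v6, so v6 = False.

False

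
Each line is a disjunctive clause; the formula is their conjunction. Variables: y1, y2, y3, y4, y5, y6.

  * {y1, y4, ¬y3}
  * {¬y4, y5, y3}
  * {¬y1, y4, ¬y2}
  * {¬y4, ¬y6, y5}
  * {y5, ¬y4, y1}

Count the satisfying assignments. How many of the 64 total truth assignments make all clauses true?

34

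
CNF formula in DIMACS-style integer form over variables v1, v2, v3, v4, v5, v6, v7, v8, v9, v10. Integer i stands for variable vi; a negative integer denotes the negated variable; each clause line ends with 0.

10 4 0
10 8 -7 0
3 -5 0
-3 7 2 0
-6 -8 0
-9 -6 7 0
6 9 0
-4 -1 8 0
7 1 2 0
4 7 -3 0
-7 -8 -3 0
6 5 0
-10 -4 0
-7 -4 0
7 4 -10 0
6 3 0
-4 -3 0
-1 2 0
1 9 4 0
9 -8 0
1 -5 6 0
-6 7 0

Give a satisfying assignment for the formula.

Set v1 = False and propagate.
Branch on v2: take v2 = False.
  then v7 is forced to True.
  then v4 is forced to False.
  then v10 is forced to True.
  then v9 is forced to True.
Try v3 = True.
  then v8 is forced to False.
For the remaining variables, v5 = True, v6 = True works.
Every clause has at least one true literal under this assignment.
Check each clause:
  1. (v4 | v10) — v10 is true.
  2. (~v7 | v8 | v10) — v10 is true.
  3. (v3 | ~v5) — v3 is true.
  4. (v2 | v7 | ~v3) — v7 is true.
  5. (~v8 | ~v6) — ~v8 is true.
  6. (v7 | ~v9 | ~v6) — v7 is true.
  7. (v9 | v6) — v9 is true.
  8. (~v4 | v8 | ~v1) — ~v4 is true.
  9. (v1 | v2 | v7) — v7 is true.
  10. (v7 | v4 | ~v3) — v7 is true.
  11. (~v7 | ~v8 | ~v3) — ~v8 is true.
  12. (v6 | v5) — v5 is true.
  13. (~v10 | ~v4) — ~v4 is true.
  14. (~v7 | ~v4) — ~v4 is true.
  15. (v7 | ~v10 | v4) — v7 is true.
  16. (v3 | v6) — v3 is true.
  17. (~v4 | ~v3) — ~v4 is true.
  18. (v2 | ~v1) — ~v1 is true.
  19. (v1 | v9 | v4) — v9 is true.
  20. (v9 | ~v8) — ~v8 is true.
  21. (v6 | ~v5 | v1) — v6 is true.
  22. (~v6 | v7) — v7 is true.

v1 = False, v2 = False, v3 = True, v4 = False, v5 = True, v6 = True, v7 = True, v8 = False, v9 = True, v10 = True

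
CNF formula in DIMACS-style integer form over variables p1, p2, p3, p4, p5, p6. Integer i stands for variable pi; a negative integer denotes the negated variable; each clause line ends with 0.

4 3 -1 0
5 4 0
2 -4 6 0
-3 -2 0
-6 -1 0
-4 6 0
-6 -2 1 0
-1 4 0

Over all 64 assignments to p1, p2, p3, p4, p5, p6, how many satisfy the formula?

Case analysis on p4 and p1:
  p4=T, p1=T: a clause becomes empty — 0.
  p4=T, p1=F: remaining (p2,p3,p5,p6) ∈ {(F,F,F,T); (F,F,T,T); (F,T,F,T); (F,T,T,T)} — 4.
  p4=F, p1=T: a clause becomes empty — 0.
  p4=F, p1=F: 5 of the 16 assignments to (p2,p3,p5,p6) work.
Total: 0 + 4 + 0 + 5 = 9.

9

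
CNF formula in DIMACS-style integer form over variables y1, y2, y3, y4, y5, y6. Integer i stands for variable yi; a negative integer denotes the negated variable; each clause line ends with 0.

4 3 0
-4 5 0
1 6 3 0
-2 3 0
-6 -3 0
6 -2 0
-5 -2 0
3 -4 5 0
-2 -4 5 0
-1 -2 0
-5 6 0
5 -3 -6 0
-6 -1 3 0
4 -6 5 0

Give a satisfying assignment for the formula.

y1=False  y2=False  y3=False  y4=True  y5=True  y6=True

Check each clause:
  1. (y4 | y3) — y4 is true.
  2. (y5 | ~y4) — y5 is true.
  3. (y1 | y3 | y6) — y6 is true.
  4. (y3 | ~y2) — ~y2 is true.
  5. (~y3 | ~y6) — ~y3 is true.
  6. (~y2 | y6) — ~y2 is true.
  7. (~y2 | ~y5) — ~y2 is true.
  8. (y3 | y5 | ~y4) — y5 is true.
  9. (y5 | ~y4 | ~y2) — y5 is true.
  10. (~y2 | ~y1) — ~y1 is true.
  11. (y6 | ~y5) — y6 is true.
  12. (y5 | ~y3 | ~y6) — y5 is true.
  13. (y3 | ~y1 | ~y6) — ~y1 is true.
  14. (y4 | y5 | ~y6) — y4 is true.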